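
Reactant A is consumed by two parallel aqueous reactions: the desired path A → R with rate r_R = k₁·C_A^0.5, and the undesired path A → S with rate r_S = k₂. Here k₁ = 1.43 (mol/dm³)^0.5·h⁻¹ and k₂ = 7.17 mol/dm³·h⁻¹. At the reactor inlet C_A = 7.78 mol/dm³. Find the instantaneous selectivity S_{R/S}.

S_{R/S} = r_R/r_S = (k₁·C_A^0.5)/(k₂) = (k₁/k₂)·C_A^0.5.
= (1.43×7.780^0.5) / (7.17) = 3.989/7.170 = 0.556.
Since the desired path is higher order in A, keeping C_A high (PFR or concentrated feed) favours R.

0.556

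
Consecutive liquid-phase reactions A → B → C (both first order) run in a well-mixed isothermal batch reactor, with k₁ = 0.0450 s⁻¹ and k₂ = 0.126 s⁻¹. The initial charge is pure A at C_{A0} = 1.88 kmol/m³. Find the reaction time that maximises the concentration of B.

Setting dC_B/dt = 0 gives t_opt = ln(k₂/k₁)/(k₂−k₁).
= ln(0.126/0.0450)/(0.126−0.0450) = ln(2.800)/0.08100 = 1.030/0.08100 = 12.7 s.

12.7 s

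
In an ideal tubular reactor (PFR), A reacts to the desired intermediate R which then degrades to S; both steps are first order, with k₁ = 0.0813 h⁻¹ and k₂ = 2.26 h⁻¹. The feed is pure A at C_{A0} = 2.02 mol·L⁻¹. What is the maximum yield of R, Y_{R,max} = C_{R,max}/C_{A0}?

0.0318

Evaluating C_R at τ_opt = ln(k₂/k₁)/(k₂−k₁) gives C_{R,max}/C_{A0} = (k₁/k₂)^[k₂/(k₂−k₁)].
= (0.0813/2.26)^(2.26/(2.26−0.0813)) = (0.03597)^(1.037) = 0.03178.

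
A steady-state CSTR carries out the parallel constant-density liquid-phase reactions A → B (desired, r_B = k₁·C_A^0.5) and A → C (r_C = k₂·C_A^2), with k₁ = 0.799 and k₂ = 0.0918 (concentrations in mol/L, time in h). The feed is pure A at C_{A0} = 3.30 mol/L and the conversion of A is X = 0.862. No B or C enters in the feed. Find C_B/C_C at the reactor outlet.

28.3

Exit C_A = C_{A0}(1−X) = 3.30×0.138 = 0.4554 mol/L.
In a CSTR the entire volume is at exit conditions, so r_B = 0.799×0.4554^0.5 = 0.5392 and r_C = 0.0918×0.4554^2 = 0.01904.
Overall selectivity = C_B/C_C = r_Bτ/(r_Cτ) = r_B/r_C = 28.3.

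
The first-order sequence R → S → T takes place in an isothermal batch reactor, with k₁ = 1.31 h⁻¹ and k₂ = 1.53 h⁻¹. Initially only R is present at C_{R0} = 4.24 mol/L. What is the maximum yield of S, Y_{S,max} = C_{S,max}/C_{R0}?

0.340

For a first-order series the maximum intermediate yield is C_{S,max}/C_{R0} = (k₁/k₂)^[k₂/(k₂−k₁)].
= (1.31/1.53)^(1.53/(1.53−1.31)) = (0.8562)^(6.955) = 0.3397.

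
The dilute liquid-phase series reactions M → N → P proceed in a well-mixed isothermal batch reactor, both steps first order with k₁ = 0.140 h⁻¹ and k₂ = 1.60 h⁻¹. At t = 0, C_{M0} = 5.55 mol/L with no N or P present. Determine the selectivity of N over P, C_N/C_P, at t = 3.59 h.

For first-order series with pure M initially, C_N(t) = k₁C_{M0}/(k₂−k₁)·(e^(−k₁t) − e^(−k₂t)).
e^(−k₁t) = e^(−0.140×3.59) = e^(−0.5026) = 0.6050; e^(−k₂t) = e^(−5.744) = 0.003202.
C_N = 0.140×5.55/(1.60−0.140) × (0.6050−0.003202) = 0.5322×0.6018 = 0.3202 mol/L.
C_M = C_{M0}e^(−k₁t) = 3.358 mol/L, so C_P = C_{M0}−C_M−C_N = 1.872 mol/L; C_N/C_P = 0.171.

0.171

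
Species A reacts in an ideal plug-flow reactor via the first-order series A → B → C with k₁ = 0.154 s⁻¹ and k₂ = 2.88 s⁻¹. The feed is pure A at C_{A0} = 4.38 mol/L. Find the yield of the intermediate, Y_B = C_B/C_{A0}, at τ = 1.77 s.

0.0427

The intermediate concentration in a first-order A→B→C sequence is C_B = k₁C_{A0}(e^(−k₁τ) − e^(−k₂τ))/(k₂−k₁).
e^(−k₁τ) = e^(−0.154×1.77) = e^(−0.2726) = 0.7614; e^(−k₂τ) = e^(−5.098) = 0.006111.
C_B = 0.154×4.38/(2.88−0.154) × (0.7614−0.006111) = 0.2474×0.7553 = 0.1869 mol/L.
Y_B = C_B/C_{A0} = 0.1869/4.38 = 0.0427.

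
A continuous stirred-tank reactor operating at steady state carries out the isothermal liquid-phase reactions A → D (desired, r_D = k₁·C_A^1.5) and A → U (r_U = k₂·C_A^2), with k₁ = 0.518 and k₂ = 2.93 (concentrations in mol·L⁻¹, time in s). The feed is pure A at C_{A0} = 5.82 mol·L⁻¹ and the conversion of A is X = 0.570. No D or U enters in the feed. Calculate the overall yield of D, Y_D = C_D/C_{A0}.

0.0573

Exit C_A = C_{A0}(1−X) = 5.82×0.430 = 2.503 mol·L⁻¹.
A CSTR operates uniformly at the exit composition, giving r_D = 2.051 and r_U = 18.35 (each k·C_A^n at C_A = 2.503).
Fraction of consumed A going to D: r_D/(r_D+r_U) = 0.1005.
C_D = 0.1005·C_{A0}·X = 0.1005×5.82×0.570 = 0.333 mol·L⁻¹; Y_D = C_D/C_{A0} = 0.0573.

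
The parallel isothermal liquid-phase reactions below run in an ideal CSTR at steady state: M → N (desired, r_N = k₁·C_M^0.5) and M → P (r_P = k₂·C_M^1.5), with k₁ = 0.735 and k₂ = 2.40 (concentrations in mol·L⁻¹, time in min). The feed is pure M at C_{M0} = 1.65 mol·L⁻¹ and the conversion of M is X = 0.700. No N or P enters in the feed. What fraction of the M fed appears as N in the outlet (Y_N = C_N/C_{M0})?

0.268

Exit C_M = C_{M0}(1−X) = 1.65×0.300 = 0.4950 mol·L⁻¹.
In a CSTR the entire volume is at exit conditions, so r_N = 0.735×0.4950^0.5 = 0.5171 and r_P = 2.40×0.4950^1.5 = 0.8358.
Fraction of consumed M going to N: r_N/(r_N+r_P) = 0.3822.
C_N = 0.3822·C_{M0}·X = 0.3822×1.65×0.700 = 0.441 mol·L⁻¹; Y_N = C_N/C_{M0} = 0.268.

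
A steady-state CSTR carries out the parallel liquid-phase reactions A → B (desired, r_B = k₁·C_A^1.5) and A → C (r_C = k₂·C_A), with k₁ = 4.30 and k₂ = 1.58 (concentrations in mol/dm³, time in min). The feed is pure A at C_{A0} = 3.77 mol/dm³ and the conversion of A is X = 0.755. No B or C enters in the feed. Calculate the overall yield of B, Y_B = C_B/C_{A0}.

0.546

Exit C_A = C_{A0}(1−X) = 3.77×0.245 = 0.9236 mol/dm³.
Rates in a CSTR are evaluated at the outlet concentration: r_B = 4.30×0.9236^1.5 = 3.817, r_C = 1.58×0.9236 = 1.459.
Fraction of consumed A going to B: r_B/(r_B+r_C) = 0.7234.
C_B = 0.7234·C_{A0}·X = 0.7234×3.77×0.755 = 2.06 mol/dm³; Y_B = C_B/C_{A0} = 0.546.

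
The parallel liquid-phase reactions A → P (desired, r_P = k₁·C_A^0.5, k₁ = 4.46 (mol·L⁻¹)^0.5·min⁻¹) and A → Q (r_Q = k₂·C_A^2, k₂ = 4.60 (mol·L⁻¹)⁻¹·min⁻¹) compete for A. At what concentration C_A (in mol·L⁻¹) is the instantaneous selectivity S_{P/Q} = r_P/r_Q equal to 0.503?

1.55 mol·L⁻¹

S_{P/Q} = (k₁/k₂)·C_A^-1.5 ⇒ C_A = (S·k₂/k₁)^(1/(-1.5)).
= (0.503×4.60/4.46)^(-0.6667) = (0.5188)^(-0.6667) = 1.55 mol·L⁻¹.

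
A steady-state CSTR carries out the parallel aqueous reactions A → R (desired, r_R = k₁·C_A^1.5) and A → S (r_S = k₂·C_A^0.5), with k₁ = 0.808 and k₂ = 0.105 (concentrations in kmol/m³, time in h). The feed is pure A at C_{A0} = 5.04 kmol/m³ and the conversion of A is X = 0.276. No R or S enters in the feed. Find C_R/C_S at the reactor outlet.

Exit C_A = C_{A0}(1−X) = 5.04×0.724 = 3.649 kmol/m³.
Rates in a CSTR are evaluated at the outlet concentration: r_R = 0.808×3.649^1.5 = 5.632, r_S = 0.105×3.649^0.5 = 0.2006.
Overall selectivity = C_R/C_S = r_Rτ/(r_Sτ) = r_R/r_S = 28.1.

28.1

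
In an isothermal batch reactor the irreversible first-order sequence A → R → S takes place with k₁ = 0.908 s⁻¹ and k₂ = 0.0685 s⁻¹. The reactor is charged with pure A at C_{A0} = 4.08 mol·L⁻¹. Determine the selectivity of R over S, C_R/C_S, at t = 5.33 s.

2.97

Solving the coupled first-order balances gives C_R(t) = [k₁/(k₂−k₁)]·C_{A0}·(e^(−k₁t) − e^(−k₂t)).
e^(−k₁t) = e^(−0.908×5.33) = e^(−4.840) = 0.007910; e^(−k₂t) = e^(−0.3651) = 0.6941.
C_R = 0.908×4.08/(0.0685−0.908) × (0.007910−0.6941) = (-4.413)×(-0.6862) = 3.028 mol·L⁻¹.
C_A = C_{A0}e^(−k₁t) = 0.03227 mol·L⁻¹, so C_S = C_{A0}−C_A−C_R = 1.020 mol·L⁻¹; C_R/C_S = 2.97.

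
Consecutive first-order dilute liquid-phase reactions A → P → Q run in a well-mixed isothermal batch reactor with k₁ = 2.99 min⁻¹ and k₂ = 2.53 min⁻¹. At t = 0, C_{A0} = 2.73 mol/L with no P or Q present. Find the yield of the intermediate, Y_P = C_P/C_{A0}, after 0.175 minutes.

The intermediate concentration in a first-order A→B→C sequence is C_P = k₁C_{A0}(e^(−k₁t) − e^(−k₂t))/(k₂−k₁).
e^(−k₁t) = e^(−2.99×0.175) = e^(−0.5232) = 0.5926; e^(−k₂t) = e^(−0.4427) = 0.6423.
C_P = 2.99×2.73/(2.53−2.99) × (0.5926−0.6423) = (-17.74)×(-0.04968) = 0.8815 mol/L.
Y_P = C_P/C_{A0} = 0.8815/2.73 = 0.323.

0.323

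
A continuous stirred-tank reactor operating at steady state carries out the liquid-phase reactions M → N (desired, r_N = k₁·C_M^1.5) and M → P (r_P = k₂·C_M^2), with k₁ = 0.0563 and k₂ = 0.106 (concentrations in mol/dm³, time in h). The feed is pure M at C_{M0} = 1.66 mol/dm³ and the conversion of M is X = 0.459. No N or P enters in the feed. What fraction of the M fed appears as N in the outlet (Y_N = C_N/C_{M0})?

Exit C_M = C_{M0}(1−X) = 1.66×0.541 = 0.8981 mol/dm³.
Rates in a CSTR are evaluated at the outlet concentration: r_N = 0.0563×0.8981^1.5 = 0.04791, r_P = 0.106×0.8981^2 = 0.08549.
Fraction of consumed M going to N: r_N/(r_N+r_P) = 0.3592.
C_N = 0.3592·C_{M0}·X = 0.3592×1.66×0.459 = 0.274 mol/dm³; Y_N = C_N/C_{M0} = 0.165.

0.165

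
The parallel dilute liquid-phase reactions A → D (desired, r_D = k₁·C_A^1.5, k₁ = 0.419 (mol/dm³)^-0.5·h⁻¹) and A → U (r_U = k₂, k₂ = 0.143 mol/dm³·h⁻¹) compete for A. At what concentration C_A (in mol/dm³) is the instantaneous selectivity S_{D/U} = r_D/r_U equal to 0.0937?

S_{D/U} = (k₁/k₂)·C_A^1.5 ⇒ C_A = (S·k₂/k₁)^(1/1.5).
= (0.0937×0.143/0.419)^(0.6667) = (0.03198)^(0.6667) = 0.101 mol/dm³.

0.101 mol/dm³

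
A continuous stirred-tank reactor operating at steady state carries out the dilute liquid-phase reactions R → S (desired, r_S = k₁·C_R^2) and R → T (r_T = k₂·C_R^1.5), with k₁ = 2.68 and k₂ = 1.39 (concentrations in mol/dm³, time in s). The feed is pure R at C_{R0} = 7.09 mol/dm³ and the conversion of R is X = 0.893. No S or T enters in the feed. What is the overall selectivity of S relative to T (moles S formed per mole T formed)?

1.68

Exit C_R = C_{R0}(1−X) = 7.09×0.107 = 0.7586 mol/dm³.
Rates in a CSTR are evaluated at the outlet concentration: r_S = 2.68×0.7586^2 = 1.542, r_T = 1.39×0.7586^1.5 = 0.9185.
Overall selectivity = C_S/C_T = r_Sτ/(r_Tτ) = r_S/r_T = 1.68.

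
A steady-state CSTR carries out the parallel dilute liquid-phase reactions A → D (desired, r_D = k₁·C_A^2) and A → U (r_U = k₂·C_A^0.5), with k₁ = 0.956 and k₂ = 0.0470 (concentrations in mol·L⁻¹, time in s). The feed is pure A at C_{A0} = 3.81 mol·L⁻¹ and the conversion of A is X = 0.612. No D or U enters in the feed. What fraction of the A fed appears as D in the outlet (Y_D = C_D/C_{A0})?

0.596

Exit C_A = C_{A0}(1−X) = 3.81×0.388 = 1.478 mol·L⁻¹.
A CSTR operates uniformly at the exit composition, giving r_D = 2.089 and r_U = 0.05714 (each k·C_A^n at C_A = 1.478).
Fraction of consumed A going to D: r_D/(r_D+r_U) = 0.9734.
C_D = 0.9734·C_{A0}·X = 0.9734×3.81×0.612 = 2.27 mol·L⁻¹; Y_D = C_D/C_{A0} = 0.596.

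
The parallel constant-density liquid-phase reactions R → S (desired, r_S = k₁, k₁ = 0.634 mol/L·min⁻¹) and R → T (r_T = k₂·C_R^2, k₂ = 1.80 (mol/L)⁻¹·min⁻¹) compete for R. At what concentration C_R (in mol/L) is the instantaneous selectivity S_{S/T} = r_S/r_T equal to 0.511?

S_{S/T} = (k₁/k₂)·C_R^-2 ⇒ C_R = (S·k₂/k₁)^(-0.5).
= (0.511×1.80/0.634)^(-0.5) = (1.451)^(-0.5) = 0.830 mol/L.

0.830 mol/L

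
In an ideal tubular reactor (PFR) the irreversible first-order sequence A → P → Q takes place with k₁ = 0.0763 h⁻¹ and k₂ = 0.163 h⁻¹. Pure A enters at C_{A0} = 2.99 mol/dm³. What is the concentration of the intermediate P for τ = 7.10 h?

0.704 mol/dm³

The intermediate concentration in a first-order A→B→C sequence is C_P = k₁C_{A0}(e^(−k₁τ) − e^(−k₂τ))/(k₂−k₁).
e^(−k₁τ) = e^(−0.0763×7.10) = e^(−0.5417) = 0.5817; e^(−k₂τ) = e^(−1.157) = 0.3143.
C_P = 0.0763×2.99/(0.163−0.0763) × (0.5817−0.3143) = 2.631×0.2674 = 0.7036 mol/dm³.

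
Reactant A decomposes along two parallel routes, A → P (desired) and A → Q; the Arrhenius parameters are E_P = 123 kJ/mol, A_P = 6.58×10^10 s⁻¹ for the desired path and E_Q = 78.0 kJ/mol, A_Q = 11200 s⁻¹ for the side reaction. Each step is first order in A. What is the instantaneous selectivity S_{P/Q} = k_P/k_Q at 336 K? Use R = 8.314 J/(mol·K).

With equal orders, S_{P/Q} = k_P/k_Q = (A_P/A_Q)·exp[(E_Q−E_P)/(RT)].
(E_Q−E_P)/(RT) = (78.0−123)×10³/(8.314×336) = -45000/2794 = -16.11.
k_P/k_Q = (6.58×10^10/11200)·exp(-16.11) = 5.875×10^6 × 1.009×10^-7 = 0.593.

0.593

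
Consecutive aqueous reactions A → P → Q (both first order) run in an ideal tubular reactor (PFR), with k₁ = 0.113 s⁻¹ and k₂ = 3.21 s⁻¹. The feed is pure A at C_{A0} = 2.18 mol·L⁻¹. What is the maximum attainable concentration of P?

For a first-order series the maximum intermediate yield is C_{P,max}/C_{A0} = (k₁/k₂)^[k₂/(k₂−k₁)].
= (0.113/3.21)^(3.21/(3.21−0.113)) = (0.03520)^(1.036) = 0.03116.
C_{P,max} = 0.03116×2.18 = 0.0679 mol·L⁻¹.

0.0679 mol·L⁻¹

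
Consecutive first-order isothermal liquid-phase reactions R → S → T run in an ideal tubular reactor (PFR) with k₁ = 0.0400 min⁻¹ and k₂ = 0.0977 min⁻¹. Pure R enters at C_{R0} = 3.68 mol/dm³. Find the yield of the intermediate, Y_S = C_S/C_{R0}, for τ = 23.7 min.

0.200

For first-order series with pure R initially, C_S(τ) = k₁C_{R0}/(k₂−k₁)·(e^(−k₁τ) − e^(−k₂τ)).
e^(−k₁τ) = e^(−0.0400×23.7) = e^(−0.9480) = 0.3875; e^(−k₂τ) = e^(−2.315) = 0.09872.
C_S = 0.0400×3.68/(0.0977−0.0400) × (0.3875−0.09872) = 2.551×0.2888 = 0.7368 mol/dm³.
Y_S = C_S/C_{R0} = 0.7368/3.68 = 0.200.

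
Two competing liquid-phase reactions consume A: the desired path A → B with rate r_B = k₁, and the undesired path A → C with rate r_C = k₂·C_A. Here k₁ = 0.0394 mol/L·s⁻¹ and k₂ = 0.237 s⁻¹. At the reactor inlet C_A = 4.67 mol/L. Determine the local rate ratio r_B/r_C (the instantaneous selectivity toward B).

0.0356

S_{B/C} = r_B/r_C = (k₁)/(k₂·C_A) = (k₁/k₂)·C_A⁻¹.
= (0.0394) / (0.237×4.670) = 0.03940/1.107 = 0.0356.
The undesired path is higher order in A, so low C_A (CSTR or dilute feed) favours B.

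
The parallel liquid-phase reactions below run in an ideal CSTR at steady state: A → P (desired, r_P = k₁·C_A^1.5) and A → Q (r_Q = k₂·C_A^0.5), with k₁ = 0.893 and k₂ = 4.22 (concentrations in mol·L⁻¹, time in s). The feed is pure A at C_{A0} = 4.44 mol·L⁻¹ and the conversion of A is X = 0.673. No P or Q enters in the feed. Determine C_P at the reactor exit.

0.702 mol·L⁻¹

Exit C_A = C_{A0}(1−X) = 4.44×0.327 = 1.452 mol·L⁻¹.
Rates in a CSTR are evaluated at the outlet concentration: r_P = 0.893×1.452^1.5 = 1.562, r_Q = 4.22×1.452^0.5 = 5.085.
Fraction of consumed A going to P: r_P/(r_P+r_Q) = 0.2350.
C_P = 0.2350·C_{A0}·X = 0.2350×4.44×0.673 = 0.702 mol·L⁻¹.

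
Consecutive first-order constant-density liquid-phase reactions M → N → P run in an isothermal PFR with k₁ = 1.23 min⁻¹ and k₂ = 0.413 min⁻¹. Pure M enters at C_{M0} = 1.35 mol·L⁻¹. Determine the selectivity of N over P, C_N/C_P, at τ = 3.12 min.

0.642

The intermediate concentration in a first-order A→B→C sequence is C_N = k₁C_{M0}(e^(−k₁τ) − e^(−k₂τ))/(k₂−k₁).
e^(−k₁τ) = e^(−1.23×3.12) = e^(−3.838) = 0.02155; e^(−k₂τ) = e^(−1.289) = 0.2757.
C_N = 1.23×1.35/(0.413−1.23) × (0.02155−0.2757) = (-2.032)×(-0.2541) = 0.5165 mol·L⁻¹.
C_M = C_{M0}e^(−k₁τ) = 0.02909 mol·L⁻¹, so C_P = C_{M0}−C_M−C_N = 0.8044 mol·L⁻¹; C_N/C_P = 0.642.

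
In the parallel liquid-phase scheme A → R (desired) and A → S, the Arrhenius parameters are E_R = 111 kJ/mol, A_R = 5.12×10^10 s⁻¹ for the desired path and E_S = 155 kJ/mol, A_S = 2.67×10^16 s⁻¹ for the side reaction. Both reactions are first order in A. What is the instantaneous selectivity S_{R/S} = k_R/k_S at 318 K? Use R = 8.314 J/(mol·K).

Since both paths have the same order in A, the concentration cancels and S_{R/S} = k_R/k_S = (A_R/A_S)·exp[(E_S−E_R)/(RT)].
(E_S−E_R)/(RT) = (155−111)×10³/(8.314×318) = 44000/2644 = 16.64.
k_R/k_S = (5.12×10^10/2.67×10^16)·exp(16.64) = 1.918×10^-6 × 1.689×10^7 = 32.4.

32.4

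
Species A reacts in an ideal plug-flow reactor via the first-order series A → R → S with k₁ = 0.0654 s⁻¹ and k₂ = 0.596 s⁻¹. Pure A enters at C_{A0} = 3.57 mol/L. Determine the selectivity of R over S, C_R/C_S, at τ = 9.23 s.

For first-order series with pure A initially, C_R(τ) = k₁C_{A0}/(k₂−k₁)·(e^(−k₁τ) − e^(−k₂τ)).
e^(−k₁τ) = e^(−0.0654×9.23) = e^(−0.6036) = 0.5468; e^(−k₂τ) = e^(−5.501) = 0.004082.
C_R = 0.0654×3.57/(0.596−0.0654) × (0.5468−0.004082) = 0.4400×0.5427 = 0.2388 mol/L.
C_A = C_{A0}e^(−k₁τ) = 1.952 mol/L, so C_S = C_{A0}−C_A−C_R = 1.379 mol/L; C_R/C_S = 0.173.

0.173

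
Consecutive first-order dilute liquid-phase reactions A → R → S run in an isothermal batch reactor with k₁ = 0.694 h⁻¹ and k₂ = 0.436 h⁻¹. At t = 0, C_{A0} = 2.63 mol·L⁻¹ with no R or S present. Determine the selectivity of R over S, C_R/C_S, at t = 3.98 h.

0.481

For first-order series with pure A initially, C_R(t) = k₁C_{A0}/(k₂−k₁)·(e^(−k₁t) − e^(−k₂t)).
e^(−k₁t) = e^(−0.694×3.98) = e^(−2.762) = 0.06316; e^(−k₂t) = e^(−1.735) = 0.1764.
C_R = 0.694×2.63/(0.436−0.694) × (0.06316−0.1764) = (-7.074)×(-0.1132) = 0.8008 mol·L⁻¹.
C_A = C_{A0}e^(−k₁t) = 0.1661 mol·L⁻¹, so C_S = C_{A0}−C_A−C_R = 1.663 mol·L⁻¹; C_R/C_S = 0.481.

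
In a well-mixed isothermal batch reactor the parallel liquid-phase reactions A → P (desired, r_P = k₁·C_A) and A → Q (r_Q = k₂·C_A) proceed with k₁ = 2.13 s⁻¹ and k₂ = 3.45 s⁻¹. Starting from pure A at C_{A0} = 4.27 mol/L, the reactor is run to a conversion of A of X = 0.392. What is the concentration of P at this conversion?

0.639 mol/L

C_A = C_{A0}(1−X) = 2.596 mol/L.
Both paths are first order in A, so the instantaneous fraction to P is constant: dC_P/d(−C_A) = k₁/(k₁+k₂) = 0.3817.
C_P = 0.3817·(C_{A0}−C_A) = 0.3817×1.674 = 0.639 mol/L.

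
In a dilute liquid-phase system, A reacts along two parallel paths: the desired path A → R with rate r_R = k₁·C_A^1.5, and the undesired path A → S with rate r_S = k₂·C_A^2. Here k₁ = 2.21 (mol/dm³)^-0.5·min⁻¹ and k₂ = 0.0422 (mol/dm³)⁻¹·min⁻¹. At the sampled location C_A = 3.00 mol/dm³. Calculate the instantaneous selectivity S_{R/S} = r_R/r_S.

S_{R/S} = r_R/r_S = (k₁·C_A^1.5)/(k₂·C_A^2) = (k₁/k₂)·C_A^-0.5.
= (2.21×3.000^1.5) / (0.0422×3.000^2) = 11.48/0.3798 = 30.2.
The undesired path is higher order in A, so low C_A (CSTR or dilute feed) favours R.

30.2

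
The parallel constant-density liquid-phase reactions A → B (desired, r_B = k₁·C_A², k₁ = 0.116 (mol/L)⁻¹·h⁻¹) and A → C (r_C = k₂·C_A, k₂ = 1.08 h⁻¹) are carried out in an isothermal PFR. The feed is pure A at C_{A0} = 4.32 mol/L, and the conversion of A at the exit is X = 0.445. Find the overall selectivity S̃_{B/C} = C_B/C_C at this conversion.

0.358

C_A = C_{A0}(1−X) = 2.398 mol/L.
Along a PFR/batch, dC_C/dC_A = −r_C/(r_B+r_C) = −k₂/(k₂+k₁·C_A).
Integrating from C_{A0} to C_A: C_C = (1.08/0.116)·ln[(1.08+0.116·4.32)/(1.08+0.116·2.40)] = 9.310·ln(1.581/1.358) = 1.415 mol/L.
Then C_B = (C_{A0}−C_A) − C_C = 1.922 − 1.415 = 0.5069 mol/L.
S̃_{B/C} = C_B/C_C = 0.5069/1.415 = 0.358.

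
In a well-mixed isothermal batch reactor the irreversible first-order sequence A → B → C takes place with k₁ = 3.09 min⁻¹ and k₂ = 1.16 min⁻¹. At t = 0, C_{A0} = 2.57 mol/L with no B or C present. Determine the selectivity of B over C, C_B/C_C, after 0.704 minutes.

The intermediate concentration in a first-order A→B→C sequence is C_B = k₁C_{A0}(e^(−k₁t) − e^(−k₂t))/(k₂−k₁).
e^(−k₁t) = e^(−3.09×0.704) = e^(−2.175) = 0.1136; e^(−k₂t) = e^(−0.8166) = 0.4419.
C_B = 3.09×2.57/(1.16−3.09) × (0.1136−0.4419) = (-4.115)×(-0.3283) = 1.351 mol/L.
C_A = C_{A0}e^(−k₁t) = 0.2919 mol/L, so C_C = C_{A0}−C_A−C_B = 0.9271 mol/L; C_B/C_C = 1.46.

1.46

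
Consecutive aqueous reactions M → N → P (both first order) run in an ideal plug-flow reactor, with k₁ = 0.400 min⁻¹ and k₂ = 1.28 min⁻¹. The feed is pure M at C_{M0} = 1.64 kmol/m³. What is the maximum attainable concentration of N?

Evaluating C_N at τ_opt = ln(k₂/k₁)/(k₂−k₁) gives C_{N,max}/C_{M0} = (k₁/k₂)^[k₂/(k₂−k₁)].
= (0.400/1.28)^(1.28/(1.28−0.400)) = (0.3125)^(1.455) = 0.1842.
C_{N,max} = 0.1842×1.64 = 0.302 kmol/m³.

0.302 kmol/m³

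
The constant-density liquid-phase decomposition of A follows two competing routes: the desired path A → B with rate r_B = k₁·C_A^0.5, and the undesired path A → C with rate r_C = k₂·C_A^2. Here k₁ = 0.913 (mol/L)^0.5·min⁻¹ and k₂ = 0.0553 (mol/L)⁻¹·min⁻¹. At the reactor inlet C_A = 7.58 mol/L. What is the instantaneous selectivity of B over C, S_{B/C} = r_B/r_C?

0.791

S_{B/C} = r_B/r_C = (k₁·C_A^0.5)/(k₂·C_A^2) = (k₁/k₂)·C_A^-1.5.
= (0.913×7.580^0.5) / (0.0553×7.580^2) = 2.514/3.177 = 0.791.
The undesired path is higher order in A, so low C_A (CSTR or dilute feed) favours B.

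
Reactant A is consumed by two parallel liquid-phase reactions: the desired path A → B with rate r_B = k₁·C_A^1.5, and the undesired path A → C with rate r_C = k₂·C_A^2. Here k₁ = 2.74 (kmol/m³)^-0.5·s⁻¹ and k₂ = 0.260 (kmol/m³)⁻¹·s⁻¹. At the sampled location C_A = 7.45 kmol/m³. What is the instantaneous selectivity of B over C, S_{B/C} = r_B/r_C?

S_{B/C} = r_B/r_C = (k₁·C_A^1.5)/(k₂·C_A^2) = (k₁/k₂)·C_A^-0.5.
= (2.74×7.450^1.5) / (0.260×7.450^2) = 55.72/14.43 = 3.86.

3.86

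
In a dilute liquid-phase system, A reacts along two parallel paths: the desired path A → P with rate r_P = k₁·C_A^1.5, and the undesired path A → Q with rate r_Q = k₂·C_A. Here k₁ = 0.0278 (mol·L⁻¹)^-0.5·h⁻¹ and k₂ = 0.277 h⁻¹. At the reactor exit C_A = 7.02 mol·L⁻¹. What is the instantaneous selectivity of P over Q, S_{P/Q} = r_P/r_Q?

0.266

S_{P/Q} = r_P/r_Q = (k₁·C_A^1.5)/(k₂·C_A) = (k₁/k₂)·C_A^0.5.
= (0.0278×7.020^1.5) / (0.277×7.020) = 0.5171/1.945 = 0.266.
Since the desired path is higher order in A, keeping C_A high (PFR or concentrated feed) favours P.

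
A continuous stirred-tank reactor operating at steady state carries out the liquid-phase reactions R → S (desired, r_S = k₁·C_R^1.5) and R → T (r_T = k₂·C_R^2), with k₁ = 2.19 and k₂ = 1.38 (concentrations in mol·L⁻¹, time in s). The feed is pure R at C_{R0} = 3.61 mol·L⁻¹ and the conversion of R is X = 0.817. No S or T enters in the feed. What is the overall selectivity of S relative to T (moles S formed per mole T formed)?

Exit C_R = C_{R0}(1−X) = 3.61×0.183 = 0.6606 mol·L⁻¹.
In a CSTR the entire volume is at exit conditions, so r_S = 2.19×0.6606^1.5 = 1.176 and r_T = 1.38×0.6606^2 = 0.6023.
Overall selectivity = C_S/C_T = r_Sτ/(r_Tτ) = r_S/r_T = 1.95.

1.95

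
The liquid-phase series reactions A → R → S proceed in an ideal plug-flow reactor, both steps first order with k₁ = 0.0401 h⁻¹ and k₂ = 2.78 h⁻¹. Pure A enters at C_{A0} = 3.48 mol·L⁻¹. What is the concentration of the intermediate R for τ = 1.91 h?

0.0469 mol·L⁻¹

The intermediate concentration in a first-order A→B→C sequence is C_R = k₁C_{A0}(e^(−k₁τ) − e^(−k₂τ))/(k₂−k₁).
e^(−k₁τ) = e^(−0.0401×1.91) = e^(−0.07659) = 0.9263; e^(−k₂τ) = e^(−5.310) = 0.004943.
C_R = 0.0401×3.48/(2.78−0.0401) × (0.9263−0.004943) = 0.05093×0.9213 = 0.04692 mol·L⁻¹.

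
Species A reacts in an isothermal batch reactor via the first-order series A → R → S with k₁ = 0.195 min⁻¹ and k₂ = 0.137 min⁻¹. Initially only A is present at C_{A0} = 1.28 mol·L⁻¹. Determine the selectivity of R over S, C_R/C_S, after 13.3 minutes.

Solving the coupled first-order balances gives C_R(t) = [k₁/(k₂−k₁)]·C_{A0}·(e^(−k₁t) − e^(−k₂t)).
e^(−k₁t) = e^(−0.195×13.3) = e^(−2.594) = 0.07476; e^(−k₂t) = e^(−1.822) = 0.1617.
C_R = 0.195×1.28/(0.137−0.195) × (0.07476−0.1617) = (-4.303)×(-0.08693) = 0.3741 mol·L⁻¹.
C_A = C_{A0}e^(−k₁t) = 0.09569 mol·L⁻¹, so C_S = C_{A0}−C_A−C_R = 0.8102 mol·L⁻¹; C_R/C_S = 0.462.

0.462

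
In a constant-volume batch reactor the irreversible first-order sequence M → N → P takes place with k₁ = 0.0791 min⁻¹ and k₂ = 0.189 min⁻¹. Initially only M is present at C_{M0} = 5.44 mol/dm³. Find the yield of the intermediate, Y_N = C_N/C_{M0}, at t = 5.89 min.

0.215

Solving the coupled first-order balances gives C_N(t) = [k₁/(k₂−k₁)]·C_{M0}·(e^(−k₁t) − e^(−k₂t)).
e^(−k₁t) = e^(−0.0791×5.89) = e^(−0.4659) = 0.6276; e^(−k₂t) = e^(−1.113) = 0.3285.
C_N = 0.0791×5.44/(0.189−0.0791) × (0.6276−0.3285) = 3.915×0.2991 = 1.171 mol/dm³.
Y_N = C_N/C_{M0} = 1.171/5.44 = 0.215.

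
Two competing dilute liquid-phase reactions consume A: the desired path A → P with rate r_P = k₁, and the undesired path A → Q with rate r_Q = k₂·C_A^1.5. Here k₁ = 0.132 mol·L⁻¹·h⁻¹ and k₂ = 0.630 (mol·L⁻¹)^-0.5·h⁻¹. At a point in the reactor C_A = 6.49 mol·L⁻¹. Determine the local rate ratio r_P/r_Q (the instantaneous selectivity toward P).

0.0127

S_{P/Q} = r_P/r_Q = (k₁)/(k₂·C_A^1.5) = (k₁/k₂)·C_A^-1.5.
= (0.132) / (0.630×6.490^1.5) = 0.1320/10.42 = 0.0127.
The undesired path is higher order in A, so low C_A (CSTR or dilute feed) favours P.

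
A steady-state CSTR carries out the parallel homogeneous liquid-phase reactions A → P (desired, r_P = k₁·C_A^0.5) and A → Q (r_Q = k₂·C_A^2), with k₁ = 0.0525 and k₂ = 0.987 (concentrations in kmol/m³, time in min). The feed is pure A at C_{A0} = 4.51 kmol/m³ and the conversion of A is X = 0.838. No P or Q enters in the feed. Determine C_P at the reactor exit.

0.297 kmol/m³

Exit C_A = C_{A0}(1−X) = 4.51×0.162 = 0.7306 kmol/m³.
In a CSTR the entire volume is at exit conditions, so r_P = 0.0525×0.7306^0.5 = 0.04488 and r_Q = 0.987×0.7306^2 = 0.5269.
Fraction of consumed A going to P: r_P/(r_P+r_Q) = 0.07849.
C_P = 0.07849·C_{A0}·X = 0.07849×4.51×0.838 = 0.297 kmol/m³.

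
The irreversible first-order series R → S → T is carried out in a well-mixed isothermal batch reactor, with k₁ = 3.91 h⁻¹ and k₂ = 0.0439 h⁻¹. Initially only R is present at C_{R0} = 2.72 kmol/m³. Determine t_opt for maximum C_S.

1.16 h

The intermediate peaks when r₁ = r₂, i.e. k₁e^(−k₁t) = k₂e^(−k₂t), giving t_opt = ln(k₂/k₁)/(k₂−k₁).
= ln(0.0439/3.91)/(0.0439−3.91) = ln(0.01123)/-3.866 = -4.489/-3.866 = 1.16 h.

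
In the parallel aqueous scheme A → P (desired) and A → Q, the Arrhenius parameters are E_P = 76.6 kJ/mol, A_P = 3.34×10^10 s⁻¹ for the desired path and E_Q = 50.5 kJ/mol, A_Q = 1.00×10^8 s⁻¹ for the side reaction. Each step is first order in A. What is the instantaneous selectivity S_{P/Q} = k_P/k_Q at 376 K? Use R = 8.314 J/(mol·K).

0.0790

With equal orders, S_{P/Q} = k_P/k_Q = (A_P/A_Q)·exp[(E_Q−E_P)/(RT)].
(E_Q−E_P)/(RT) = (50.5−76.6)×10³/(8.314×376) = -26100/3126 = -8.349.
k_P/k_Q = (3.34×10^10/1.00×10^8)·exp(-8.349) = 334.0 × 2.366×10^-4 = 0.0790.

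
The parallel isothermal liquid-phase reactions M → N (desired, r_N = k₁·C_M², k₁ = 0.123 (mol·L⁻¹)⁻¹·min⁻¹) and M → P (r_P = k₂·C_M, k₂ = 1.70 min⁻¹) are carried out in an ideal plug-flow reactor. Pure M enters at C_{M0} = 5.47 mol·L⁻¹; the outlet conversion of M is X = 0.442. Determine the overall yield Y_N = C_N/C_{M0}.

C_M = C_{M0}(1−X) = 3.052 mol·L⁻¹.
Along a PFR/batch, dC_P/dC_M = −r_P/(r_N+r_P) = −k₂/(k₂+k₁·C_M).
Integrating from C_{M0} to C_M: C_P = (1.70/0.123)·ln[(1.70+0.123·5.47)/(1.70+0.123·3.05)] = 13.82·ln(2.373/2.075) = 1.851 mol·L⁻¹.
Then C_N = (C_{M0}−C_M) − C_P = 2.418 − 1.851 = 0.5670 mol·L⁻¹.
Y_N = C_N/C_{M0} = 0.5670/5.47 = 0.104.

0.104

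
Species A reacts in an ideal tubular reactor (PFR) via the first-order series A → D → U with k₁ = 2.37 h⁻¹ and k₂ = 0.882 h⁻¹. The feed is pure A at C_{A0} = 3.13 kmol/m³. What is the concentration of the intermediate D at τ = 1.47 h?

The intermediate concentration in a first-order A→B→C sequence is C_D = k₁C_{A0}(e^(−k₁τ) − e^(−k₂τ))/(k₂−k₁).
e^(−k₁τ) = e^(−2.37×1.47) = e^(−3.484) = 0.03069; e^(−k₂τ) = e^(−1.297) = 0.2735.
C_D = 2.37×3.13/(0.882−2.37) × (0.03069−0.2735) = (-4.985)×(-0.2428) = 1.210 kmol/m³.

1.21 kmol/m³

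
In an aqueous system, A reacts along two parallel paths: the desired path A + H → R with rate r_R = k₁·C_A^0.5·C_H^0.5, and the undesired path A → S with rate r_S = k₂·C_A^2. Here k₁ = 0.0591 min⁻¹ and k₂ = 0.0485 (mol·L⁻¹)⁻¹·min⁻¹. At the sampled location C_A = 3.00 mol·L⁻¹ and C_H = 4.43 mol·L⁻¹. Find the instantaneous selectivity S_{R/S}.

S_{R/S} = r_R/r_S = (k₁·C_A^0.5·C_H^0.5)/(k₂·C_A^2) = (k₁/k₂)·C_A^-1.5·C_H^0.5.
= (0.0591×3.000^0.5×4.430^0.5) / (0.0485×3.000^2) = 0.2155/0.4365 = 0.494.

0.494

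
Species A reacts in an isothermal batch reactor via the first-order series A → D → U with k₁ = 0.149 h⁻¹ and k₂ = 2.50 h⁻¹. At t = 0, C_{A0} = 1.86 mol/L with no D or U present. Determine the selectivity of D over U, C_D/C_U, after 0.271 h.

Solving the coupled first-order balances gives C_D(t) = [k₁/(k₂−k₁)]·C_{A0}·(e^(−k₁t) − e^(−k₂t)).
e^(−k₁t) = e^(−0.149×0.271) = e^(−0.04038) = 0.9604; e^(−k₂t) = e^(−0.6775) = 0.5079.
C_D = 0.149×1.86/(2.50−0.149) × (0.9604−0.5079) = 0.1179×0.4525 = 0.05335 mol/L.
C_A = C_{A0}e^(−k₁t) = 1.786 mol/L, so C_U = C_{A0}−C_A−C_D = 0.02026 mol/L; C_D/C_U = 2.63.

2.63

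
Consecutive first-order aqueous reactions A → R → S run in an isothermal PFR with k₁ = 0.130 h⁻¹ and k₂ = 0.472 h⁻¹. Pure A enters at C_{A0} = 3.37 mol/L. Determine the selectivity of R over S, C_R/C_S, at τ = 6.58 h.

0.336

The intermediate concentration in a first-order A→B→C sequence is C_R = k₁C_{A0}(e^(−k₁τ) − e^(−k₂τ))/(k₂−k₁).
e^(−k₁τ) = e^(−0.130×6.58) = e^(−0.8554) = 0.4251; e^(−k₂τ) = e^(−3.106) = 0.04479.
C_R = 0.130×3.37/(0.472−0.130) × (0.4251−0.04479) = 1.281×0.3803 = 0.4872 mol/L.
C_A = C_{A0}e^(−k₁τ) = 1.433 mol/L, so C_S = C_{A0}−C_A−C_R = 1.450 mol/L; C_R/C_S = 0.336.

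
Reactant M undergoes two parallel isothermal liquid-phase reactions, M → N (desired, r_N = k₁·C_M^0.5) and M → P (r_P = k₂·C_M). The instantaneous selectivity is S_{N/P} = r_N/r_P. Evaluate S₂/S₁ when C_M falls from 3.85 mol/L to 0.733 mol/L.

2.29

S_{N/P} = (k₁/k₂)·C_M^-0.5, so S₂/S₁ = (C_{M,2}/C_{M,1})^-0.5.
= (0.733/3.85)^(-0.5) = (0.1904)^(-0.5) = 2.29.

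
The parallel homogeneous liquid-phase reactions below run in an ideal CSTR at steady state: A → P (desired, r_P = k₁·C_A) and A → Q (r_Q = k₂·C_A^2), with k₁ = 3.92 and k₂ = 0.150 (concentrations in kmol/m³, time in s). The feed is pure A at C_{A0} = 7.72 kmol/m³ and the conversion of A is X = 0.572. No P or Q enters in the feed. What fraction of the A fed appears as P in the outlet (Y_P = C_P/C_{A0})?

0.508

Exit C_A = C_{A0}(1−X) = 7.72×0.428 = 3.304 kmol/m³.
Rates in a CSTR are evaluated at the outlet concentration: r_P = 3.92×3.304 = 12.95, r_Q = 0.150×3.304^2 = 1.638.
Fraction of consumed A going to P: r_P/(r_P+r_Q) = 0.8878.
C_P = 0.8878·C_{A0}·X = 0.8878×7.72×0.572 = 3.92 kmol/m³; Y_P = C_P/C_{A0} = 0.508.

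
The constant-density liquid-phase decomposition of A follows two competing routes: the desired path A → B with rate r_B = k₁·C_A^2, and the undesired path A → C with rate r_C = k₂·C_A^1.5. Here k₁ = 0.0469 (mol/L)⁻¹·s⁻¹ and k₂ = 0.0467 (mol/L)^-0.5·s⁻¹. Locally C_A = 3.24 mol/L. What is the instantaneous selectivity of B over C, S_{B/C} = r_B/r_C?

1.81

S_{B/C} = r_B/r_C = (k₁·C_A^2)/(k₂·C_A^1.5) = (k₁/k₂)·C_A^0.5.
= (0.0469×3.240^2) / (0.0467×3.240^1.5) = 0.4923/0.2724 = 1.81.
Since the desired path is higher order in A, keeping C_A high (PFR or concentrated feed) favours B.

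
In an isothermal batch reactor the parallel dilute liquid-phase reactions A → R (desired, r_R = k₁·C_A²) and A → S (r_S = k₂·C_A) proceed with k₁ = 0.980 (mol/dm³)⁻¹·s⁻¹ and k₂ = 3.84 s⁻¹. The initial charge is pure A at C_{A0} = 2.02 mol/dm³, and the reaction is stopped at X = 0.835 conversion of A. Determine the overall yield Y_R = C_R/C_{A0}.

0.187

C_A = C_{A0}(1−X) = 0.3333 mol/dm³.
Along a PFR/batch, dC_S/dC_A = −r_S/(r_R+r_S) = −k₂/(k₂+k₁·C_A).
Integrating from C_{A0} to C_A: C_S = (3.84/0.980)·ln[(3.84+0.980·2.02)/(3.84+0.980·0.333)] = 3.918·ln(5.820/4.167) = 1.309 mol/dm³.
Then C_R = (C_{A0}−C_A) − C_S = 1.687 − 1.309 = 0.3775 mol/dm³.
Y_R = C_R/C_{A0} = 0.3775/2.02 = 0.187.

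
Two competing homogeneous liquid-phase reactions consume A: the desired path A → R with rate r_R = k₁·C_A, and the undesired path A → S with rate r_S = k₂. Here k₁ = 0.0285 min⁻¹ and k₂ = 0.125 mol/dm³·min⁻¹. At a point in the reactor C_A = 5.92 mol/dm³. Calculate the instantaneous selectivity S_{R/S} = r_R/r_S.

1.35

S_{R/S} = r_R/r_S = (k₁·C_A)/(k₂) = (k₁/k₂)·C_A.
= (0.0285×5.920) / (0.125) = 0.1687/0.1250 = 1.35.
Since the desired path is higher order in A, keeping C_A high (PFR or concentrated feed) favours R.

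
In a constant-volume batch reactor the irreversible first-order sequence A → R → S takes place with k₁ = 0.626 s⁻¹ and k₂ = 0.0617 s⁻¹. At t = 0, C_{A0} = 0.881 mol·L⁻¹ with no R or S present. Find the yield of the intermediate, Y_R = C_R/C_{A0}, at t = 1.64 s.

0.605

Solving the coupled first-order balances gives C_R(t) = [k₁/(k₂−k₁)]·C_{A0}·(e^(−k₁t) − e^(−k₂t)).
e^(−k₁t) = e^(−0.626×1.64) = e^(−1.027) = 0.3582; e^(−k₂t) = e^(−0.1012) = 0.9038.
C_R = 0.626×0.881/(0.0617−0.626) × (0.3582−0.9038) = (-0.9773)×(-0.5456) = 0.5332 mol·L⁻¹.
Y_R = C_R/C_{A0} = 0.5332/0.881 = 0.605.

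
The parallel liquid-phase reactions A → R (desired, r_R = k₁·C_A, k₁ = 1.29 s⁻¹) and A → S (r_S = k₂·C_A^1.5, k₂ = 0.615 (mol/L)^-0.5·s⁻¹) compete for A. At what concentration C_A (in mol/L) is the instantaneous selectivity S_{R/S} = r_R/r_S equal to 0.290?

52.3 mol/L

S_{R/S} = (k₁/k₂)·C_A^-0.5 ⇒ C_A = (S·k₂/k₁)^(-2).
= (0.290×0.615/1.29)^(-2) = (0.1383)^(-2) = 52.3 mol/L.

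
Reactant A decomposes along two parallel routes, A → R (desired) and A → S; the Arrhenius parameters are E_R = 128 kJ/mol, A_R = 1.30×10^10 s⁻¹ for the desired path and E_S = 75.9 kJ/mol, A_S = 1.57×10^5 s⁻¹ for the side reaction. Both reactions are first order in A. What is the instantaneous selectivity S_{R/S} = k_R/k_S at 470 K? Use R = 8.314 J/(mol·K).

0.134

With equal orders, S_{R/S} = k_R/k_S = (A_R/A_S)·exp[(E_S−E_R)/(RT)].
(E_S−E_R)/(RT) = (75.9−128)×10³/(8.314×470) = -52100/3908 = -13.33.
k_R/k_S = (1.30×10^10/1.57×10^5)·exp(-13.33) = 82803 × 1.620×10^-6 = 0.134.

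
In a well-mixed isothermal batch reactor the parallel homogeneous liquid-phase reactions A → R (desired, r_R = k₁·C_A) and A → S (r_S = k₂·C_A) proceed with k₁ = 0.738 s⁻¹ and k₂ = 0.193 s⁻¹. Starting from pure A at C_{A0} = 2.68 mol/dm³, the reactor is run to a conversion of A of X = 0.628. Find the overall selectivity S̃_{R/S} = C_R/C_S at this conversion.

C_A = C_{A0}(1−X) = 0.9970 mol/dm³.
Both paths are first order in A, so the instantaneous fraction to R is constant: dC_R/d(−C_A) = k₁/(k₁+k₂) = 0.7927.
C_R = 0.7927·(C_{A0}−C_A) = 0.7927×1.683 = 1.33 mol/dm³.
C_S = (C_{A0}−C_A)−C_R = 0.3489 mol/dm³; S̃_{R/S} = 1.334/0.3489 = 3.82.

3.82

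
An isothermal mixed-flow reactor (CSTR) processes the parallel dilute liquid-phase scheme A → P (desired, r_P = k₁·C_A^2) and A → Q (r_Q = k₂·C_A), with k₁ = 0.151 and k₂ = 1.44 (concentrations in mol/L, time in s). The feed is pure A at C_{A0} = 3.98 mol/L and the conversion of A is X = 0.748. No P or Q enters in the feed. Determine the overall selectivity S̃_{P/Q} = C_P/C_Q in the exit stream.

0.105

Exit C_A = C_{A0}(1−X) = 3.98×0.252 = 1.003 mol/L.
A CSTR operates uniformly at the exit composition, giving r_P = 0.1519 and r_Q = 1.444 (each k·C_A^n at C_A = 1.003).
Overall selectivity = C_P/C_Q = r_Pτ/(r_Qτ) = r_P/r_Q = 0.105.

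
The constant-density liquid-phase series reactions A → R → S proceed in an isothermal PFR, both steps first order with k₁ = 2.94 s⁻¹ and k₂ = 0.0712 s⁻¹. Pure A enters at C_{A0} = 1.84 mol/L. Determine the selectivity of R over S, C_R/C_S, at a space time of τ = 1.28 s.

Solving the coupled first-order balances gives C_R(τ) = [k₁/(k₂−k₁)]·C_{A0}·(e^(−k₁τ) − e^(−k₂τ)).
e^(−k₁τ) = e^(−2.94×1.28) = e^(−3.763) = 0.02321; e^(−k₂τ) = e^(−0.09114) = 0.9129.
C_R = 2.94×1.84/(0.0712−2.94) × (0.02321−0.9129) = (-1.886)×(-0.8897) = 1.678 mol/L.
C_A = C_{A0}e^(−k₁τ) = 0.04271 mol/L, so C_S = C_{A0}−C_A−C_R = 0.1196 mol/L; C_R/C_S = 14.0.

14.0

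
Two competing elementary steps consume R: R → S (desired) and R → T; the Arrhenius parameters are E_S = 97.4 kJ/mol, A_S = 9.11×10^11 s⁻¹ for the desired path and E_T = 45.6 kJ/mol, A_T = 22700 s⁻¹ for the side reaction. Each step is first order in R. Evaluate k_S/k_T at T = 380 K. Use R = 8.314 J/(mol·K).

3.04

With equal orders, S_{S/T} = k_S/k_T = (A_S/A_T)·exp[(E_T−E_S)/(RT)].
(E_T−E_S)/(RT) = (45.6−97.4)×10³/(8.314×380) = -51800/3159 = -16.40.
k_S/k_T = (9.11×10^11/22700)·exp(-16.40) = 4.013×10^7 × 7.574×10^-8 = 3.04.
Since E_S > E_T, raising the temperature improves selectivity toward S.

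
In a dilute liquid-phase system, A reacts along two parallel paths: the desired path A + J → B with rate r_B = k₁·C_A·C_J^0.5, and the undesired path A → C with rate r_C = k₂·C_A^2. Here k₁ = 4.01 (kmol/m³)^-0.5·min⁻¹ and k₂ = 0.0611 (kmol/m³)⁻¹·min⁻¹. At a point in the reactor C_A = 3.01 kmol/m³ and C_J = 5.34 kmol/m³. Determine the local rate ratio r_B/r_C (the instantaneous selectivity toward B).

S_{B/C} = r_B/r_C = (k₁·C_A·C_J^0.5)/(k₂·C_A^2) = (k₁/k₂)·C_A⁻¹·C_J^0.5.
= (4.01×3.010×5.340^0.5) / (0.0611×3.010^2) = 27.89/0.5536 = 50.4.
The undesired path is higher order in A, so low C_A (CSTR or dilute feed) favours B.

50.4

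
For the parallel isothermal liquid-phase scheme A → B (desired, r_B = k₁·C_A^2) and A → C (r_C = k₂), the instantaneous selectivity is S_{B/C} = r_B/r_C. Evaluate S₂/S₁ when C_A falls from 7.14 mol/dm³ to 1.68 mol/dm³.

S_{B/C} = (k₁/k₂)·C_A^2, so S₂/S₁ = (C_{A,2}/C_{A,1})^2.
= (1.68/7.14)^2 = (0.2353)^2 = 0.0554.

0.0554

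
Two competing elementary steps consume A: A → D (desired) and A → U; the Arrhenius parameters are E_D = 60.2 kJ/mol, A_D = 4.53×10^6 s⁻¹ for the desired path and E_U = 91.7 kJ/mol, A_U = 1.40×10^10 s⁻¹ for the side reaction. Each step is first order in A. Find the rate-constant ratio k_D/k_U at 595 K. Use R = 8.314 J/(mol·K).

With equal orders, S_{D/U} = k_D/k_U = (A_D/A_U)·exp[(E_U−E_D)/(RT)].
(E_U−E_D)/(RT) = (91.7−60.2)×10³/(8.314×595) = 31500/4947 = 6.368.
k_D/k_U = (4.53×10^6/1.40×10^10)·exp(6.368) = 3.236×10^-4 × 582.7 = 0.189.
Since E_D < E_U, lowering the temperature improves selectivity toward D.

0.189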